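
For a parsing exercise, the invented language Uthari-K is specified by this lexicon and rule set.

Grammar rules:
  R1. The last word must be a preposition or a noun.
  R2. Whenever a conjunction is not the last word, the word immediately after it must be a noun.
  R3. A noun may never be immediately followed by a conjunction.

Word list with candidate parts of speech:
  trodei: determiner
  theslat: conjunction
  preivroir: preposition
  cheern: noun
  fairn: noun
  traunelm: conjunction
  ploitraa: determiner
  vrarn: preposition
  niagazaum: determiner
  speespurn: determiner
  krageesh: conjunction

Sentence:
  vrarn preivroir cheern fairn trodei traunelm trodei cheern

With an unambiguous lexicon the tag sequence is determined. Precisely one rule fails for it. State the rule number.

Fixed tagging: preposition preposition noun noun determiner conjunction determiner noun.
Applying the rules: R1 ✓, R2 ✗, R3 ✓.
Only rule 2 fails.

2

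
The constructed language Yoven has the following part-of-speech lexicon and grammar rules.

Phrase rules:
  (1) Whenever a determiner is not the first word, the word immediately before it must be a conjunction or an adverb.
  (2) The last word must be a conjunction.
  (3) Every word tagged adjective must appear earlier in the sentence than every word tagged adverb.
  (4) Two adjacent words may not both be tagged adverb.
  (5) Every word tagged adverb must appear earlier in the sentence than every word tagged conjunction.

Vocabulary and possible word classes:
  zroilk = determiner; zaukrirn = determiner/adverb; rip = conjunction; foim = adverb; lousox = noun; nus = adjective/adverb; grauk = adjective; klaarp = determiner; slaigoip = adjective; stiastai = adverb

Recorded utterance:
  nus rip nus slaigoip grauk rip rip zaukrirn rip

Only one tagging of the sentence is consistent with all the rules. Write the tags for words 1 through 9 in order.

adjective conjunction adjective adjective adjective conjunction conjunction determiner conjunction

Candidates per position — 1:nus {adjective,adverb}; 2:rip {conjunction}; 3:nus {adjective,adverb}; 4:slaigoip {adjective}; 5:grauk {adjective}; 6:rip {conjunction}; 7:rip {conjunction}; 8:zaukrirn {determiner,adverb}; 9:rip {conjunction}.
At position 1, choosing adverb makes rule 3 impossible to satisfy; hence adjective.
At position 3, choosing adverb makes rule 3 impossible to satisfy; hence adjective.
At position 8, choosing adverb makes rule 5 impossible to satisfy; hence determiner.
The unique satisfying tagging is: adjective conjunction adjective adjective adjective conjunction conjunction determiner conjunction.
Check: rule 1 satisfied; rule 2 satisfied; rule 3 satisfied; rule 4 satisfied; rule 5 satisfied.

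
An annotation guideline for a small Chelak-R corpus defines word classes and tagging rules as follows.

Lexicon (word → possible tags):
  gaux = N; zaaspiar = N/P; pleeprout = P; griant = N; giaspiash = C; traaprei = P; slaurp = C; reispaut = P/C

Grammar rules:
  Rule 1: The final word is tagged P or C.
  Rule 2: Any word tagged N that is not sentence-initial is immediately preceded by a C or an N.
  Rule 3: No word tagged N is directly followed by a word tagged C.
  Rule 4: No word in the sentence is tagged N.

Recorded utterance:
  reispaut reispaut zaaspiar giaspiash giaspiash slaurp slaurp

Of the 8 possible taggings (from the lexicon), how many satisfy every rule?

Candidates per position — 1:reispaut {P,C}; 2:reispaut {P,C}; 3:zaaspiar {N,P}; 4:giaspiash {C}; 5:giaspiash {C}; 6:slaurp {C}; 7:slaurp {C}.
There are 8 candidate sequences in total.
The sequences that satisfy every rule: P P P C C C C; P C P C C C C; C P P C C C C; C C P C C C C.
Count = 4.

4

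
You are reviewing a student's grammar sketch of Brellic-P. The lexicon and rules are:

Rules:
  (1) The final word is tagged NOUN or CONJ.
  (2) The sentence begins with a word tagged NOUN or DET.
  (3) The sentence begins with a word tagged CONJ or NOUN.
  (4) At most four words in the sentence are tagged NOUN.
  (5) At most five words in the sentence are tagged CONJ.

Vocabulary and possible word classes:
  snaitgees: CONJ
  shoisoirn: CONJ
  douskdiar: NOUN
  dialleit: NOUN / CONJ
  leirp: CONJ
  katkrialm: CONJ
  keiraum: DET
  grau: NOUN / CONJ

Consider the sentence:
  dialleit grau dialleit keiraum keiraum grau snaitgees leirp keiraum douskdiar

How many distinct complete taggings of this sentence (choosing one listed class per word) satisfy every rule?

7

Candidates per position — 1:dialleit {NOUN,CONJ}; 2:grau {NOUN,CONJ}; 3:dialleit {NOUN,CONJ}; 4:keiraum {DET}; 5:keiraum {DET}; 6:grau {NOUN,CONJ}; 7:snaitgees {CONJ}; 8:leirp {CONJ}; 9:keiraum {DET}; 10:douskdiar {NOUN}.
There are 16 candidate sequences in total.
Checking each against the rules leaves 7 sequences.
Count = 7.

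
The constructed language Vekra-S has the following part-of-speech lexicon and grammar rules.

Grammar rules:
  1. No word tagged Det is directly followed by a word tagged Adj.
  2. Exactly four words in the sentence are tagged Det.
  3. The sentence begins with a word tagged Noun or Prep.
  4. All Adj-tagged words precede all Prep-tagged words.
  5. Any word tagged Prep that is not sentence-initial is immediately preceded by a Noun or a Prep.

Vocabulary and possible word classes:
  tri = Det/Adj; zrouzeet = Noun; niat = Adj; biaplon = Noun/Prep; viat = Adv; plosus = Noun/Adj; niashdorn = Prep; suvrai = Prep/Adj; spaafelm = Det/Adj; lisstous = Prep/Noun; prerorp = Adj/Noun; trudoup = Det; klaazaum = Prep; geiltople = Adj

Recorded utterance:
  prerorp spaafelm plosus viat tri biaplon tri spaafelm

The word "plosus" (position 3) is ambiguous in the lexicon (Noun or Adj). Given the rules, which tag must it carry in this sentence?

Noun

Candidates per position — 1:prerorp {Adj,Noun}; 2:spaafelm {Det,Adj}; 3:plosus {Noun,Adj}; 4:viat {Adv}; 5:tri {Det,Adj}; 6:biaplon {Noun,Prep}; 7:tri {Det,Adj}; 8:spaafelm {Det,Adj}.
Position 1: tagging it Adj would leave rule 3 unsatisfiable, so it must be Noun.
Position 2: tagging it Adj would leave rule 2 unsatisfiable, so it must be Det.
Position 3: tagging it Adj would leave rule 1 unsatisfiable, so it must be Noun.
Position 5: tagging it Adj would leave rule 2 unsatisfiable, so it must be Det.
Position 6: tagging it Prep would leave rule 5 unsatisfiable, so it must be Noun.
Position 7: tagging it Adj would leave rule 2 unsatisfiable, so it must be Det.
Position 8: tagging it Adj would leave rule 1 unsatisfiable, so it must be Det.
The unique satisfying tagging is: Noun Det Noun Adv Det Noun Det Det.
Verifying each rule — rule 1 satisfied; rule 2 satisfied; rule 3 satisfied; rule 4 satisfied; rule 5 satisfied.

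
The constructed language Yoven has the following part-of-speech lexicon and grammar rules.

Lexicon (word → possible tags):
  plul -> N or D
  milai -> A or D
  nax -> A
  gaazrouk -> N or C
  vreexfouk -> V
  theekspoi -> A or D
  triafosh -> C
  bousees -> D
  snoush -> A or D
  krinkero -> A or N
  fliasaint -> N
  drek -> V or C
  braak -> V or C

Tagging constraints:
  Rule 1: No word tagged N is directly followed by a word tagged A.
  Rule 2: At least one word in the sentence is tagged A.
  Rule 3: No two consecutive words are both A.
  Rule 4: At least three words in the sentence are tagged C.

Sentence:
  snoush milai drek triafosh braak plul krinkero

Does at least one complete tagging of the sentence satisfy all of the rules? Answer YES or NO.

YES

Candidates per position — 1:snoush {A,D}; 2:milai {A,D}; 3:drek {V,C}; 4:triafosh {C}; 5:braak {V,C}; 6:plul {N,D}; 7:krinkero {A,N}.
One satisfying assignment: D D C C C D A.
Rule-by-rule: rule 1 satisfied; rule 2 satisfied; rule 3 satisfied; rule 4 satisfied.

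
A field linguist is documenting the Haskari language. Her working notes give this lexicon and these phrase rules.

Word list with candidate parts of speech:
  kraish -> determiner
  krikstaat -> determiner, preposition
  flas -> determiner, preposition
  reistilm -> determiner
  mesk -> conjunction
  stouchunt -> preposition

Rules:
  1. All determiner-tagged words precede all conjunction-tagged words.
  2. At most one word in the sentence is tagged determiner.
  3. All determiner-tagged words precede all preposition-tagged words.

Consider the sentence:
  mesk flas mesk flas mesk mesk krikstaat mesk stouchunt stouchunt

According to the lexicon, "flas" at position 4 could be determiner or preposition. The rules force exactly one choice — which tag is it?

Candidates per position — 1:mesk {conjunction}; 2:flas {determiner,preposition}; 3:mesk {conjunction}; 4:flas {determiner,preposition}; 5:mesk {conjunction}; 6:mesk {conjunction}; 7:krikstaat {determiner,preposition}; 8:mesk {conjunction}; 9:stouchunt {preposition}; 10:stouchunt {preposition}.
Position 2: tagging it determiner would leave rule 1 unsatisfiable, so it must be preposition.
Position 4: tagging it determiner would leave rule 1 unsatisfiable, so it must be preposition.
Position 7: tagging it determiner would leave rule 1 unsatisfiable, so it must be preposition.
So the tagging must be: conjunction preposition conjunction preposition conjunction conjunction preposition conjunction preposition preposition.
Verifying each rule — rule 1 ✓; rule 2 ✓; rule 3 ✓.

preposition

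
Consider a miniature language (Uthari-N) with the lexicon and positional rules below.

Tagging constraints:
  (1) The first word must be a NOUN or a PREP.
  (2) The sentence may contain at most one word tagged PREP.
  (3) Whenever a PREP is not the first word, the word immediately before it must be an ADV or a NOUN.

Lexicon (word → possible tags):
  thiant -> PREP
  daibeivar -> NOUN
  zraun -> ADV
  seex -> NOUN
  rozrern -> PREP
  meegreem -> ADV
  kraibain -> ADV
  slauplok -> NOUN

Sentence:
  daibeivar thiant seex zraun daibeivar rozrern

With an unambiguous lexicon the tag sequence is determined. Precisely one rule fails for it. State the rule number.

Fixed tagging: NOUN PREP NOUN ADV NOUN PREP.
Rule check: R1 pass, R2 fail, R3 pass.
Only rule 2 fails.

2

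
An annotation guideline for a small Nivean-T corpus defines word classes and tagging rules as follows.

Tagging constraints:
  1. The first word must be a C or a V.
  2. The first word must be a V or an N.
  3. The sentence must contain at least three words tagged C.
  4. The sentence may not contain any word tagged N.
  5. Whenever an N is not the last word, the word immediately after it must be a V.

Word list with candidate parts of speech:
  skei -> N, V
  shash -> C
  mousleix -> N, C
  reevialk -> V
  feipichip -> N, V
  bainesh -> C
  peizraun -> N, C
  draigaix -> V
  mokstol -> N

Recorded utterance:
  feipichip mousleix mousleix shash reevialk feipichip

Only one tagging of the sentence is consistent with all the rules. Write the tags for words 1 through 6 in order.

V C C C V V

Candidates per position — 1:feipichip {N,V}; 2:mousleix {N,C}; 3:mousleix {N,C}; 4:shash {C}; 5:reevialk {V}; 6:feipichip {N,V}.
At position 1, choosing N makes rule 1 impossible to satisfy; hence V.
At position 2, choosing N makes rule 3 impossible to satisfy; hence C.
At position 3, choosing N makes rule 3 impossible to satisfy; hence C.
At position 6, choosing N makes rule 4 impossible to satisfy; hence V.
The only consistent sequence is: V C C C V V.
Verifying each rule — rule 1 ok; rule 2 ok; rule 3 ok; rule 4 ok; rule 5 ok.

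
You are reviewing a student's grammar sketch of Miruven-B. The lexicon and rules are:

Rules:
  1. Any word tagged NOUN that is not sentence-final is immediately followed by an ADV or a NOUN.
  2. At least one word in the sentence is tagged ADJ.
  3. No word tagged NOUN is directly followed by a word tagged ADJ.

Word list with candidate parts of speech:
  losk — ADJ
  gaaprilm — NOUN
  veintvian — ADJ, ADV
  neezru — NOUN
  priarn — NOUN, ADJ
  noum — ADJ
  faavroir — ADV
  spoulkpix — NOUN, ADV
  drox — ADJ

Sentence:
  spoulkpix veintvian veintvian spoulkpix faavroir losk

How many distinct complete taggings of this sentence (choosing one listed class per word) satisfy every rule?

12

Candidates per position — 1:spoulkpix {NOUN,ADV}; 2:veintvian {ADJ,ADV}; 3:veintvian {ADJ,ADV}; 4:spoulkpix {NOUN,ADV}; 5:faavroir {ADV}; 6:losk {ADJ}.
There are 16 candidate sequences in total.
Checking each against the rules leaves 12 sequences.
Count = 12.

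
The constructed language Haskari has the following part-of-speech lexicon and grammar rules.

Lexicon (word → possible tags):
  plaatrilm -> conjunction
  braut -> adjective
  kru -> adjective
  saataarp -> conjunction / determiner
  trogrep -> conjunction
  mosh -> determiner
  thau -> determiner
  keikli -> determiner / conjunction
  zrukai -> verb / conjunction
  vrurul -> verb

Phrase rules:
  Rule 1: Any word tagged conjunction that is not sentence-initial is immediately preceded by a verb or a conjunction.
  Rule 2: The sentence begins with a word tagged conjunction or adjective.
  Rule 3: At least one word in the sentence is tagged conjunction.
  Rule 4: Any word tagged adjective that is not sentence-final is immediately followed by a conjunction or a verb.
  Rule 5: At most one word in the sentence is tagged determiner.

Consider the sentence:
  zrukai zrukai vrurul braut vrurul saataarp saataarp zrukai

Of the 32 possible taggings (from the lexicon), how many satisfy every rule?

Candidates per position — 1:zrukai {verb,conjunction}; 2:zrukai {verb,conjunction}; 3:vrurul {verb}; 4:braut {adjective}; 5:vrurul {verb}; 6:saataarp {conjunction,determiner}; 7:saataarp {conjunction,determiner}; 8:zrukai {verb,conjunction}.
There are 32 candidate sequences in total.
Checking each against the rules leaves 6 sequences.
Count = 6.

6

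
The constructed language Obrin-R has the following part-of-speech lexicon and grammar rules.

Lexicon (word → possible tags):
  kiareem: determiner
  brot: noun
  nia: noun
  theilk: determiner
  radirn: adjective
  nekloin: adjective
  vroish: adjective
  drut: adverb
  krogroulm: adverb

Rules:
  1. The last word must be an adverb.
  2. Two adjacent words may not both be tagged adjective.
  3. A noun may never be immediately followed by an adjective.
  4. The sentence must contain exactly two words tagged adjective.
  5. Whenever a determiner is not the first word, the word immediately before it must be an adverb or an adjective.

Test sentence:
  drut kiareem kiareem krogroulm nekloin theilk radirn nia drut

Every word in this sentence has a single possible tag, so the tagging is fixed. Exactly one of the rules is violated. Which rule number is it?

Fixed tagging: adverb determiner determiner adverb adjective determiner adjective noun adverb.
Rule check: R1 holds, R2 holds, R3 holds, R4 holds, R5 violated.
Only rule 5 fails.

5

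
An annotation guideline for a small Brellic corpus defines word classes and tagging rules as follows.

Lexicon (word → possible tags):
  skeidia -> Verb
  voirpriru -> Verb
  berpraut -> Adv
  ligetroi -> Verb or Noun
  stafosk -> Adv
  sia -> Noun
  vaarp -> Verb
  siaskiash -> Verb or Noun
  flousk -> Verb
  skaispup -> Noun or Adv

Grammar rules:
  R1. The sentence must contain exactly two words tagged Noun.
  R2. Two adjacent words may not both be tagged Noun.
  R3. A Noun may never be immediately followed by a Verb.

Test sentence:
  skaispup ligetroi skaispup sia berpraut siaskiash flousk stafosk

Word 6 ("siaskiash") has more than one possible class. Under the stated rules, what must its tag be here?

Candidates per position — 1:skaispup {Noun,Adv}; 2:ligetroi {Verb,Noun}; 3:skaispup {Noun,Adv}; 4:sia {Noun}; 5:berpraut {Adv}; 6:siaskiash {Verb,Noun}; 7:flousk {Verb}; 8:stafosk {Adv}.
Word 3 cannot be Noun — rule 2 would then fail for every completion. It is Adv.
Word 6 cannot be Noun — rule 3 would then fail for every completion. It is Verb.
The remaining ambiguous positions (1, 2) are resolved jointly — only one combination satisfies every rule.
The unique satisfying tagging is: Adv Noun Adv Noun Adv Verb Verb Adv.
Verifying each rule — rule 1 satisfied; rule 2 satisfied; rule 3 satisfied.

Verb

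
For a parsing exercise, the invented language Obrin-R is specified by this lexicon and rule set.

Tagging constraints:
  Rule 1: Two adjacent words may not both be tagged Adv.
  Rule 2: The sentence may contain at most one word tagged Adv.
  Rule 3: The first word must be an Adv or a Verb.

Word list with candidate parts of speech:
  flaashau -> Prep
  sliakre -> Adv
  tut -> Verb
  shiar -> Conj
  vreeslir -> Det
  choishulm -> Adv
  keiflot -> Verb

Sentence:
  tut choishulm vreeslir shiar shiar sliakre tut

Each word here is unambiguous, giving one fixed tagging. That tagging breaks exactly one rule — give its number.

Fixed tagging: Verb Adv Det Conj Conj Adv Verb.
Checking each rule: R1 ok, R2 fails, R3 ok.
Only rule 2 fails.

2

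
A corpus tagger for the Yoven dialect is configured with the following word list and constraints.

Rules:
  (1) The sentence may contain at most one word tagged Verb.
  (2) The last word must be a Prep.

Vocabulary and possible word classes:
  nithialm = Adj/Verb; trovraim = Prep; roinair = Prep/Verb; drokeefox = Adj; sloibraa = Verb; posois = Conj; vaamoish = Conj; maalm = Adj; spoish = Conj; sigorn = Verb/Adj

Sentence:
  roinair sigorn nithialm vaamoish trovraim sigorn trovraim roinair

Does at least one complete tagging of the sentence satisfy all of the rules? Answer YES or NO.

YES

Candidates per position — 1:roinair {Prep,Verb}; 2:sigorn {Verb,Adj}; 3:nithialm {Adj,Verb}; 4:vaamoish {Conj}; 5:trovraim {Prep}; 6:sigorn {Verb,Adj}; 7:trovraim {Prep}; 8:roinair {Prep,Verb}.
One satisfying assignment: Prep Verb Adj Conj Prep Adj Prep Prep.
Rule-by-rule: rule 1 ok; rule 2 ok.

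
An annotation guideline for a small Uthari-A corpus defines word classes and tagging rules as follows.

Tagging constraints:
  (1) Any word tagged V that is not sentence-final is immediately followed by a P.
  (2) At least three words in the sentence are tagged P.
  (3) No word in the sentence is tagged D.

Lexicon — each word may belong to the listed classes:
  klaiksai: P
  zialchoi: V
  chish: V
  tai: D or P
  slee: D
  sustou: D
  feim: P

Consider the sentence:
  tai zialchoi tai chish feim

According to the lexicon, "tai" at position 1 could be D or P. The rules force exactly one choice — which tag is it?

Candidates per position — 1:tai {D,P}; 2:zialchoi {V}; 3:tai {D,P}; 4:chish {V}; 5:feim {P}.
If word 1 were D, no tagging could satisfy rule 2; so word 1 is P.
If word 3 were D, no tagging could satisfy rule 1; so word 3 is P.
The unique satisfying tagging is: P V P V P.
Rule-by-rule: rule 1 satisfied; rule 2 satisfied; rule 3 satisfied.

P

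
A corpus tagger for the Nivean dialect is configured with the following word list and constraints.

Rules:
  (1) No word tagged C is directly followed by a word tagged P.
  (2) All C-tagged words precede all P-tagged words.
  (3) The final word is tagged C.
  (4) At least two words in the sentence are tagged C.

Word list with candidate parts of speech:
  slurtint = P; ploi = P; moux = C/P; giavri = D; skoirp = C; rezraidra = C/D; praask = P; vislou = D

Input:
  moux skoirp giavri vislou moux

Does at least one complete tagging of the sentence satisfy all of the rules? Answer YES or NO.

Candidates per position — 1:moux {C,P}; 2:skoirp {C}; 3:giavri {D}; 4:vislou {D}; 5:moux {C,P}.
One satisfying assignment: C C D D C.
Checking: rule 1 holds; rule 2 holds; rule 3 holds; rule 4 holds.

YES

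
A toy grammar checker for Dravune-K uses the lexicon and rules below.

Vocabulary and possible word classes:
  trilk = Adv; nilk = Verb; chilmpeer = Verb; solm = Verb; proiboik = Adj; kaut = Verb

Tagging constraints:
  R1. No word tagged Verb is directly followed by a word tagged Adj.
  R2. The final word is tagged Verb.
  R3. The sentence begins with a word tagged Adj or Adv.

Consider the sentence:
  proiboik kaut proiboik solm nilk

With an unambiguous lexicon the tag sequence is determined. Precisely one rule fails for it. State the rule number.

1

Fixed tagging: Adj Verb Adj Verb Verb.
Applying the rules: R1 fail, R2 pass, R3 pass.
Only rule 1 fails.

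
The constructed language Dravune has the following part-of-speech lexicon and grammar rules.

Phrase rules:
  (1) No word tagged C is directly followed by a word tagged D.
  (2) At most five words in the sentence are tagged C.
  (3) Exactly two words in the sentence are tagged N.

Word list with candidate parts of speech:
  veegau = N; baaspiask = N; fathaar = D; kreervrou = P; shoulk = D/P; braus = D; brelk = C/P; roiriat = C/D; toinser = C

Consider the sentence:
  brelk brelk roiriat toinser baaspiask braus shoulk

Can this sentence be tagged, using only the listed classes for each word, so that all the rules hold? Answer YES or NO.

Candidates per position — 1:brelk {C,P}; 2:brelk {C,P}; 3:roiriat {C,D}; 4:toinser {C}; 5:baaspiask {N}; 6:braus {D}; 7:shoulk {D,P}.
Rule 3 cannot be satisfied by any choice of tags from the lexicon.
So there is no consistent tagging.

NO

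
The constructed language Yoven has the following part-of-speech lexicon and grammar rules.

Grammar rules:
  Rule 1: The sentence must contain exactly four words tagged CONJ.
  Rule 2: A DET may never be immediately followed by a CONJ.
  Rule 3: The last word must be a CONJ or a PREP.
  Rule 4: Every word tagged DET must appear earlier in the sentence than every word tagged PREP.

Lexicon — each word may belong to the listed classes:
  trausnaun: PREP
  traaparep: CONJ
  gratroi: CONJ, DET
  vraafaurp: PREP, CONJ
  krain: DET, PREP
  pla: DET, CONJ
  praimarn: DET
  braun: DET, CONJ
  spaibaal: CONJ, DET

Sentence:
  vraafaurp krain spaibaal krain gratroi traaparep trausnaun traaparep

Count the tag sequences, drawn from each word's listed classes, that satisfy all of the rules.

2

Candidates per position — 1:vraafaurp {PREP,CONJ}; 2:krain {DET,PREP}; 3:spaibaal {CONJ,DET}; 4:krain {DET,PREP}; 5:gratroi {CONJ,DET}; 6:traaparep {CONJ}; 7:trausnaun {PREP}; 8:traaparep {CONJ}.
There are 32 candidate sequences in total.
The sequences that satisfy every rule: PREP PREP CONJ PREP CONJ CONJ PREP CONJ; CONJ DET DET PREP CONJ CONJ PREP CONJ.
Count = 2.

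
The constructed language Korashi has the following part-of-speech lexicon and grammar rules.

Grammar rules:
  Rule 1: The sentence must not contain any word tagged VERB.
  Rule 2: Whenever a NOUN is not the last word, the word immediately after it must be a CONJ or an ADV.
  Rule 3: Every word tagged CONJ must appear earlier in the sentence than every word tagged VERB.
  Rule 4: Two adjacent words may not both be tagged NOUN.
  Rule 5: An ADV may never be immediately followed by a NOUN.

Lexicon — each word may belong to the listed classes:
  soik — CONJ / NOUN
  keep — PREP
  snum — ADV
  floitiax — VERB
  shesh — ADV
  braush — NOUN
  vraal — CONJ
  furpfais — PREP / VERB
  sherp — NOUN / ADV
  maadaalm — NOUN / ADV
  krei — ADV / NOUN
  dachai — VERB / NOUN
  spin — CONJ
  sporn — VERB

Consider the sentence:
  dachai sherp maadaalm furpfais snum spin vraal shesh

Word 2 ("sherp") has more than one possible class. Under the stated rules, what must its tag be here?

ADV

Candidates per position — 1:dachai {VERB,NOUN}; 2:sherp {NOUN,ADV}; 3:maadaalm {NOUN,ADV}; 4:furpfais {PREP,VERB}; 5:snum {ADV}; 6:spin {CONJ}; 7:vraal {CONJ}; 8:shesh {ADV}.
Position 1: tagging it VERB would leave rule 1 unsatisfiable, so it must be NOUN.
Position 2: tagging it NOUN would leave rule 2 unsatisfiable, so it must be ADV.
Position 3: tagging it NOUN would leave rule 2 unsatisfiable, so it must be ADV.
Position 4: tagging it VERB would leave rule 1 unsatisfiable, so it must be PREP.
The unique satisfying tagging is: NOUN ADV ADV PREP ADV CONJ CONJ ADV.
Checking: rule 1 ✓; rule 2 ✓; rule 3 ✓; rule 4 ✓; rule 5 ✓.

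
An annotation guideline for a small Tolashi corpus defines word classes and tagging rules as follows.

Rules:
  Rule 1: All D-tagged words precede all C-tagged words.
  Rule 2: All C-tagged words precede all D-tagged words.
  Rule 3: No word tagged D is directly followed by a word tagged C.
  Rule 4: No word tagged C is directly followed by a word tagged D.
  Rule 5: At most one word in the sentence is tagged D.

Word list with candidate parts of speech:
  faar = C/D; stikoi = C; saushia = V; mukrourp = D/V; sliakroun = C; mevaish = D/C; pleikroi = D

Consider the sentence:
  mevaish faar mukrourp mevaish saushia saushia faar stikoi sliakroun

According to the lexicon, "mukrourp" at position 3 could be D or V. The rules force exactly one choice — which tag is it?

Candidates per position — 1:mevaish {D,C}; 2:faar {C,D}; 3:mukrourp {D,V}; 4:mevaish {D,C}; 5:saushia {V}; 6:saushia {V}; 7:faar {C,D}; 8:stikoi {C}; 9:sliakroun {C}.
Position 1: D is ruled out by rule 2; that leaves C.
Position 2: D is ruled out by rule 1; that leaves C.
Position 3: D is ruled out by rule 1; that leaves V.
Position 4: D is ruled out by rule 1; that leaves C.
Position 7: D is ruled out by rule 1; that leaves C.
So the tagging must be: C C V C V V C C C.
Rule-by-rule: rule 1 satisfied; rule 2 satisfied; rule 3 satisfied; rule 4 satisfied; rule 5 satisfied.

V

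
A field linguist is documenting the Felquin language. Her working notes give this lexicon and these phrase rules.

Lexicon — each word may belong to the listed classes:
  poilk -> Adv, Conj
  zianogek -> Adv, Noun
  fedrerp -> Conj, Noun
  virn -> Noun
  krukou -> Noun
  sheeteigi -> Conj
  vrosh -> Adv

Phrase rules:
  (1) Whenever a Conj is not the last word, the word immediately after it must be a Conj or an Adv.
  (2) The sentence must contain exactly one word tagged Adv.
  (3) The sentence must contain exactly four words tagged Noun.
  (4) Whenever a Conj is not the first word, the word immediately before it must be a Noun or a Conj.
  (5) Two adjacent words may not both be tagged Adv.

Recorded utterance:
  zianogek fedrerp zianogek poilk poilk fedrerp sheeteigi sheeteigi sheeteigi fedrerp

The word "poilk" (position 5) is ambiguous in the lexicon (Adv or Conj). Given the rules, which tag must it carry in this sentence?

Candidates per position — 1:zianogek {Adv,Noun}; 2:fedrerp {Conj,Noun}; 3:zianogek {Adv,Noun}; 4:poilk {Adv,Conj}; 5:poilk {Adv,Conj}; 6:fedrerp {Conj,Noun}; 7:sheeteigi {Conj}; 8:sheeteigi {Conj}; 9:sheeteigi {Conj}; 10:fedrerp {Conj,Noun}.
Position 10: tagging it Noun would leave rule 1 unsatisfiable, so it must be Conj.
Position 1: tagging it Adv would leave rule 3 unsatisfiable, so it must be Noun.
Position 2: tagging it Conj would leave rule 3 unsatisfiable, so it must be Noun.
Position 3: tagging it Adv would leave rule 3 unsatisfiable, so it must be Noun.
Position 6: tagging it Conj would leave rule 3 unsatisfiable, so it must be Noun.
Position 5: tagging it Conj would leave rule 1 unsatisfiable, so it must be Adv.
Position 4: tagging it Adv would leave rule 2 unsatisfiable, so it must be Conj.
The unique satisfying tagging is: Noun Noun Noun Conj Adv Noun Conj Conj Conj Conj.
Checking: rule 1 ✓; rule 2 ✓; rule 3 ✓; rule 4 ✓; rule 5 ✓.

Adv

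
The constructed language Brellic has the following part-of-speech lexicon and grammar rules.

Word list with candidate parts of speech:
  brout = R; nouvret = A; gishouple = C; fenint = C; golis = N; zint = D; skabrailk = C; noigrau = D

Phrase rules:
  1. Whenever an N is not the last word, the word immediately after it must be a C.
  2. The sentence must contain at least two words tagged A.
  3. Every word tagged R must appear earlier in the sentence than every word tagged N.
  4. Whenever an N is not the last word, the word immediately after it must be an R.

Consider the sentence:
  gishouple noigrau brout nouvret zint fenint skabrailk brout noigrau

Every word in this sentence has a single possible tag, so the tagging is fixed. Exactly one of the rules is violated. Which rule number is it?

2

Fixed tagging: C D R A D C C R D.
Rule check: R1 holds, R2 violated, R3 holds, R4 holds.
Only rule 2 fails.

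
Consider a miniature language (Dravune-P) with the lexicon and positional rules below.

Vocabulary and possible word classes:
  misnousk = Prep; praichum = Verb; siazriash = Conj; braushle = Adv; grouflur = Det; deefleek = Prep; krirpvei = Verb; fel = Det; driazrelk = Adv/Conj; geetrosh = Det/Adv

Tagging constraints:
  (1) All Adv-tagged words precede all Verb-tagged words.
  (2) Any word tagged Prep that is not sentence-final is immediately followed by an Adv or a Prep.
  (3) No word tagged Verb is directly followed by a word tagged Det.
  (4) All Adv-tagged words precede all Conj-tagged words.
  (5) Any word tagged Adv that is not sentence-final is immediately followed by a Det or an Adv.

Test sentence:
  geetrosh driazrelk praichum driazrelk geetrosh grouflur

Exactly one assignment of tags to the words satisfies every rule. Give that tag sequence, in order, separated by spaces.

Det Conj Verb Conj Det Det

Candidates per position — 1:geetrosh {Det,Adv}; 2:driazrelk {Adv,Conj}; 3:praichum {Verb}; 4:driazrelk {Adv,Conj}; 5:geetrosh {Det,Adv}; 6:grouflur {Det}.
If word 1 were Adv, no tagging could satisfy rule 5; so word 1 is Det.
If word 2 were Adv, no tagging could satisfy rule 5; so word 2 is Conj.
If word 4 were Adv, no tagging could satisfy rule 1; so word 4 is Conj.
If word 5 were Adv, no tagging could satisfy rule 1; so word 5 is Det.
So the tagging must be: Det Conj Verb Conj Det Det.
Rule-by-rule: rule 1 satisfied; rule 2 satisfied; rule 3 satisfied; rule 4 satisfied; rule 5 satisfied.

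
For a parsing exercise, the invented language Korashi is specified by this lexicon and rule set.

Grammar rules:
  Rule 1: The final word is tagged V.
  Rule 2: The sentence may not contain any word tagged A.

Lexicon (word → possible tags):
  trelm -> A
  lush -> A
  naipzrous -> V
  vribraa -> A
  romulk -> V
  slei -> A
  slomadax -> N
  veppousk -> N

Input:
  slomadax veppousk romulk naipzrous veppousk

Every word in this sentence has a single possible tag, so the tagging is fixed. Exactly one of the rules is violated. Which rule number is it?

Fixed tagging: N N V V N.
Applying the rules: R1 ✗, R2 ✓.
Only rule 1 fails.

1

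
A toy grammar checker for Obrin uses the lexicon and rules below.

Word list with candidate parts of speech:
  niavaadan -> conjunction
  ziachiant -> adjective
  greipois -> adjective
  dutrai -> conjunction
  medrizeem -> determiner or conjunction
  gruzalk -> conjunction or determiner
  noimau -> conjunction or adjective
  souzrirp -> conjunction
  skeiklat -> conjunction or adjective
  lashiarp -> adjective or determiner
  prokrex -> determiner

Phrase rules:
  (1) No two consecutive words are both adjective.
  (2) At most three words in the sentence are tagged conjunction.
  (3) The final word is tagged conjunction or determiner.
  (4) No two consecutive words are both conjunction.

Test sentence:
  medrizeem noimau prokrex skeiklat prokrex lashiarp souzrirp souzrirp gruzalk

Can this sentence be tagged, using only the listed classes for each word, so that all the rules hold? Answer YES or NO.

NO

Candidates per position — 1:medrizeem {determiner,conjunction}; 2:noimau {conjunction,adjective}; 3:prokrex {determiner}; 4:skeiklat {conjunction,adjective}; 5:prokrex {determiner}; 6:lashiarp {adjective,determiner}; 7:souzrirp {conjunction}; 8:souzrirp {conjunction}; 9:gruzalk {conjunction,determiner}.
Rule 4 cannot be satisfied by any choice of tags from the lexicon.
So there is no consistent tagging.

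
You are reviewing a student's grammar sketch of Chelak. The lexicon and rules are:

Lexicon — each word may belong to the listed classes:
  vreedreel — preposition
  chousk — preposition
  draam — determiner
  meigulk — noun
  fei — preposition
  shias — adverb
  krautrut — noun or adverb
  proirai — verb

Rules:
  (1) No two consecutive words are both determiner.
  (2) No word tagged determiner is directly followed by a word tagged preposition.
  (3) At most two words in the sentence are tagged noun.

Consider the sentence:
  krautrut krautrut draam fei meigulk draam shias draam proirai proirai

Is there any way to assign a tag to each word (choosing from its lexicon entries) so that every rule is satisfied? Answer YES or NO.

NO

Candidates per position — 1:krautrut {noun,adverb}; 2:krautrut {noun,adverb}; 3:draam {determiner}; 4:fei {preposition}; 5:meigulk {noun}; 6:draam {determiner}; 7:shias {adverb}; 8:draam {determiner}; 9:proirai {verb}; 10:proirai {verb}.
Rule 2 cannot be satisfied by any choice of tags from the lexicon.
So there is no consistent tagging.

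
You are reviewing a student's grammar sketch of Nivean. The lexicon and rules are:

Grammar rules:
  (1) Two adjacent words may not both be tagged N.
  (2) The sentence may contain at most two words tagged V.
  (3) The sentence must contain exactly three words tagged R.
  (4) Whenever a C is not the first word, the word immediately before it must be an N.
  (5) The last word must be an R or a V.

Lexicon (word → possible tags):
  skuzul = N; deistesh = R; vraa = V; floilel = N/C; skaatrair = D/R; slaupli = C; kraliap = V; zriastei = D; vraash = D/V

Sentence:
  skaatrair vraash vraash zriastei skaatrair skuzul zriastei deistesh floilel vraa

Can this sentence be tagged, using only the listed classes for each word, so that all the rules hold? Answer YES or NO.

YES

Candidates per position — 1:skaatrair {D,R}; 2:vraash {D,V}; 3:vraash {D,V}; 4:zriastei {D}; 5:skaatrair {D,R}; 6:skuzul {N}; 7:zriastei {D}; 8:deistesh {R}; 9:floilel {N,C}; 10:vraa {V}.
One satisfying assignment: R D D D R N D R N V.
Checking: rule 1 satisfied; rule 2 satisfied; rule 3 satisfied; rule 4 satisfied; rule 5 satisfied.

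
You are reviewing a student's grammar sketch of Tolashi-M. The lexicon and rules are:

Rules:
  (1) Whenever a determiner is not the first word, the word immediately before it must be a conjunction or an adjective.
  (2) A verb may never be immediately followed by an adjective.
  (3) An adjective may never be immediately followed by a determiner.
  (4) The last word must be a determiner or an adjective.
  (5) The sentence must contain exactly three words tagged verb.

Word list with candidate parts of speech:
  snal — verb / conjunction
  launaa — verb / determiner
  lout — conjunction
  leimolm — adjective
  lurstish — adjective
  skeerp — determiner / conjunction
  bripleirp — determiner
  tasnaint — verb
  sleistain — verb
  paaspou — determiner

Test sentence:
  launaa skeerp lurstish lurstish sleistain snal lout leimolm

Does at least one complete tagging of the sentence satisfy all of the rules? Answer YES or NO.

Candidates per position — 1:launaa {verb,determiner}; 2:skeerp {determiner,conjunction}; 3:lurstish {adjective}; 4:lurstish {adjective}; 5:sleistain {verb}; 6:snal {verb,conjunction}; 7:lout {conjunction}; 8:leimolm {adjective}.
One satisfying assignment: verb conjunction adjective adjective verb verb conjunction adjective.
Check: rule 1 ok; rule 2 ok; rule 3 ok; rule 4 ok; rule 5 ok.

YES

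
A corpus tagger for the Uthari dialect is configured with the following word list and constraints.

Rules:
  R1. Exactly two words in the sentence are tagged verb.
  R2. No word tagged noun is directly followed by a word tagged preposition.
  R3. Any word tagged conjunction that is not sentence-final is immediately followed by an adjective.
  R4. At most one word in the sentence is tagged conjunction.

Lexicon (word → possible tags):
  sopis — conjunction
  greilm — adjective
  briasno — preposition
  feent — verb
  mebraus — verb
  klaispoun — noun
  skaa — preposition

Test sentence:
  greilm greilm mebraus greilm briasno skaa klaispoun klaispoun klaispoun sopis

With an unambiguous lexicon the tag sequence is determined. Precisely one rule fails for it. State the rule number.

Fixed tagging: adjective adjective verb adjective preposition preposition noun noun noun conjunction.
Rule check: R1 fail, R2 pass, R3 pass, R4 pass.
Only rule 1 fails.

1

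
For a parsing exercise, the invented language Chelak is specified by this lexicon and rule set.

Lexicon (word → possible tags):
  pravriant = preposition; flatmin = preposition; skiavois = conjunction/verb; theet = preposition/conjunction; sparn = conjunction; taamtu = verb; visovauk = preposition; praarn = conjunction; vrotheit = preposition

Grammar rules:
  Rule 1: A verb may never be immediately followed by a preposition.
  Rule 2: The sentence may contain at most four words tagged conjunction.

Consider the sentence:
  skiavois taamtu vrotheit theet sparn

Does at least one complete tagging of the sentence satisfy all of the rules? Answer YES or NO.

NO

Candidates per position — 1:skiavois {conjunction,verb}; 2:taamtu {verb}; 3:vrotheit {preposition}; 4:theet {preposition,conjunction}; 5:sparn {conjunction}.
Rule 1 cannot be satisfied by any choice of tags from the lexicon.
So there is no consistent tagging.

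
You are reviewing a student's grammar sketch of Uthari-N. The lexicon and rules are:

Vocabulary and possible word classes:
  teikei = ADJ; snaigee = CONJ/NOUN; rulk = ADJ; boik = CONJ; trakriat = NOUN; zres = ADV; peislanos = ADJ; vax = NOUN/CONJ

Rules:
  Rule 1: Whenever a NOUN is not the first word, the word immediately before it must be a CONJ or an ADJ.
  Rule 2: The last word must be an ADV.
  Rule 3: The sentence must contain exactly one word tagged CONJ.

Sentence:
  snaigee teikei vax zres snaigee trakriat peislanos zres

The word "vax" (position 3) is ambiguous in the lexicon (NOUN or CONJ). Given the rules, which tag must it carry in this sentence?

Candidates per position — 1:snaigee {CONJ,NOUN}; 2:teikei {ADJ}; 3:vax {NOUN,CONJ}; 4:zres {ADV}; 5:snaigee {CONJ,NOUN}; 6:trakriat {NOUN}; 7:peislanos {ADJ}; 8:zres {ADV}.
Position 5: tagging it NOUN would leave rule 1 unsatisfiable, so it must be CONJ.
Position 1: tagging it CONJ would leave rule 3 unsatisfiable, so it must be NOUN.
Position 3: tagging it CONJ would leave rule 3 unsatisfiable, so it must be NOUN.
The unique satisfying tagging is: NOUN ADJ NOUN ADV CONJ NOUN ADJ ADV.
Verifying each rule — rule 1 ok; rule 2 ok; rule 3 ok.

NOUN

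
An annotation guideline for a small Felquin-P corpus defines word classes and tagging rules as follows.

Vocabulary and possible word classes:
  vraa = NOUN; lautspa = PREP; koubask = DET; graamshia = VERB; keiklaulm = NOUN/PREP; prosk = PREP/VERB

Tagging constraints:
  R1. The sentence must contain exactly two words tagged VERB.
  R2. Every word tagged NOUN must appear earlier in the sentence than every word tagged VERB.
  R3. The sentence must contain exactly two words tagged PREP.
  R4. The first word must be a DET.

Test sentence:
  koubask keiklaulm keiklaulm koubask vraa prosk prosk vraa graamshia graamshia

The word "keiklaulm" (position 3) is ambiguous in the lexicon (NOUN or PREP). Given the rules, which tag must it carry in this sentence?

Candidates per position — 1:koubask {DET}; 2:keiklaulm {NOUN,PREP}; 3:keiklaulm {NOUN,PREP}; 4:koubask {DET}; 5:vraa {NOUN}; 6:prosk {PREP,VERB}; 7:prosk {PREP,VERB}; 8:vraa {NOUN}; 9:graamshia {VERB}; 10:graamshia {VERB}.
At position 6, choosing VERB makes rule 1 impossible to satisfy; hence PREP.
At position 7, choosing VERB makes rule 1 impossible to satisfy; hence PREP.
At position 2, choosing PREP makes rule 3 impossible to satisfy; hence NOUN.
At position 3, choosing PREP makes rule 3 impossible to satisfy; hence NOUN.
The only consistent sequence is: DET NOUN NOUN DET NOUN PREP PREP NOUN VERB VERB.
Checking: rule 1 satisfied; rule 2 satisfied; rule 3 satisfied; rule 4 satisfied.

NOUN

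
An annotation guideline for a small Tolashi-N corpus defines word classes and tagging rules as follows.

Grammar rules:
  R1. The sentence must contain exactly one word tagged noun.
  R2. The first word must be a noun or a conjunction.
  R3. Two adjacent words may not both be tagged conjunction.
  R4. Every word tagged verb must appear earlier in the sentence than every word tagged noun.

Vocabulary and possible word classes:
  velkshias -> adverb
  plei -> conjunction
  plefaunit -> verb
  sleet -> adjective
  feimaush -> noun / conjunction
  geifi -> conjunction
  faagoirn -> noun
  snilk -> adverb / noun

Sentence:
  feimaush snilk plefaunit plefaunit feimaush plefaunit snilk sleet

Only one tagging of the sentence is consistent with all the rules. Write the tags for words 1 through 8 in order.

Candidates per position — 1:feimaush {noun,conjunction}; 2:snilk {adverb,noun}; 3:plefaunit {verb}; 4:plefaunit {verb}; 5:feimaush {noun,conjunction}; 6:plefaunit {verb}; 7:snilk {adverb,noun}; 8:sleet {adjective}.
Position 1: tagging it noun would leave rule 4 unsatisfiable, so it must be conjunction.
Position 2: tagging it noun would leave rule 4 unsatisfiable, so it must be adverb.
Position 5: tagging it noun would leave rule 4 unsatisfiable, so it must be conjunction.
Position 7: tagging it adverb would leave rule 1 unsatisfiable, so it must be noun.
The unique satisfying tagging is: conjunction adverb verb verb conjunction verb noun adjective.
Verifying each rule — rule 1 holds; rule 2 holds; rule 3 holds; rule 4 holds.

conjunction adverb verb verb conjunction verb noun adjective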